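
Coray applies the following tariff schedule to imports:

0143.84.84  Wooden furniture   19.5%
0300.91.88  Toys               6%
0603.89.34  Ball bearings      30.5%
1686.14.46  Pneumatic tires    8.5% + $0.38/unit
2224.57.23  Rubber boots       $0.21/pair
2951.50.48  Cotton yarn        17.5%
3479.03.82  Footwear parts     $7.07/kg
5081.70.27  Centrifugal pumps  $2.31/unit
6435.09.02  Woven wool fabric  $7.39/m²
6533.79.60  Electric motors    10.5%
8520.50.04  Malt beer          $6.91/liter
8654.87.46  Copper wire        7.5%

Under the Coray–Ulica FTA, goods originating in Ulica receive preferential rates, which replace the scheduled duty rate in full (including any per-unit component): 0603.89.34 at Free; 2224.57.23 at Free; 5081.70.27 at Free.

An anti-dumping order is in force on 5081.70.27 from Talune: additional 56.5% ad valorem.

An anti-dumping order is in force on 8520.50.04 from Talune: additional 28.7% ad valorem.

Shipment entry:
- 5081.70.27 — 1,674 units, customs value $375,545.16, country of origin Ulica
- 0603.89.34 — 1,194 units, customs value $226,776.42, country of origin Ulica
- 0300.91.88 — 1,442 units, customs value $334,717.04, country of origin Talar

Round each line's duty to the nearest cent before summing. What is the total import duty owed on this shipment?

$20,083.02

Line 1 (5081.70.27, Ulica, 1,674 units, $375,545.16):
Base rate for 5081.70.27 is $2.31/unit.
Origin Ulica qualifies under the Coray–Ulica agreement and 5081.70.27 is covered: preferential rate Free applies instead.
The additional-duty order on 5081.70.27 targets Talune, not Ulica; it does not apply.
Duty = $375,545.16 × 0% = $0.00.
Line 2 (0603.89.34, Ulica, 1,194 units, $226,776.42):
Base rate for 0603.89.34 is 30.5%.
Origin Ulica qualifies under the Coray–Ulica agreement and 0603.89.34 is covered: preferential rate Free applies instead.
Duty = $226,776.42 × 0% = $0.00.
Line 3 (0300.91.88, Talar, 1,442 units, $334,717.04):
Base rate for 0300.91.88 is 6%.
Duty = $334,717.04 × 6% = $20,083.02.
Total = $0.00 + $0.00 + $20,083.02 = $20,083.02.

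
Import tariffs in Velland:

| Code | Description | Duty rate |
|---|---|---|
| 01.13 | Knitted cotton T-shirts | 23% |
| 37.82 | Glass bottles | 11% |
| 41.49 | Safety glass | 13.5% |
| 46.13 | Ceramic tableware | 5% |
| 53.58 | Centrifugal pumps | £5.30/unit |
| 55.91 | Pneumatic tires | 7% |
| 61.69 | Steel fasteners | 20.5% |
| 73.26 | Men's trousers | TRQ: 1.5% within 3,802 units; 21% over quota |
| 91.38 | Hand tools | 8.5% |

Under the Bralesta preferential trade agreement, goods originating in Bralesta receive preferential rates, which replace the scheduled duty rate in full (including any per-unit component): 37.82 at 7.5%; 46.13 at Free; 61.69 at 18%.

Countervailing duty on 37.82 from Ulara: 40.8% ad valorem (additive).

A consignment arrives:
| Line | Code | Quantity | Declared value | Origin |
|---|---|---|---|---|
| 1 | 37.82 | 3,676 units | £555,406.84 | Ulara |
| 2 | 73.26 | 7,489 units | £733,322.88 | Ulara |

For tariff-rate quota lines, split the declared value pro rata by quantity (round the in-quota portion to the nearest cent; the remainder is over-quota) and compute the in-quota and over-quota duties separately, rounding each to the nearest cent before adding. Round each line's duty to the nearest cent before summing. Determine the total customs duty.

£369,101.64

Line 1 (37.82, Ulara, 3,676 units, £555,406.84):
Base rate for 37.82 is 11%.
37.82 has an FTA preferential rate, but origin Ulara is not Bralesta; base rate stands.
Additional duty on 37.82 from Ulara: +40.8%. Applied ad valorem rate: 11% + 40.8% = 51.8%.
Duty = £555,406.84 × 51.8% = £287,700.74.
Line 2 (73.26, Ulara, 7,489 units, £733,322.88):
Code 73.26 is under a tariff-rate quota (threshold 3,802 units). In-quota: 3,802 units at 1.5%; over-quota: 3,687 units at 21%.
Pro-rata value split: in-quota = £733,322.88 × 3,802/7,489 = £372,291.84; over-quota = £733,322.88 − £372,291.84 = £361,031.04.
In-quota duty = £372,291.84 × 1.5% = £5,584.38. Over-quota duty = £361,031.04 × 21% = £75,816.52.
Line duty = £5,584.38 + £75,816.52 = £81,400.90.
Total = £287,700.74 + £81,400.90 = £369,101.64.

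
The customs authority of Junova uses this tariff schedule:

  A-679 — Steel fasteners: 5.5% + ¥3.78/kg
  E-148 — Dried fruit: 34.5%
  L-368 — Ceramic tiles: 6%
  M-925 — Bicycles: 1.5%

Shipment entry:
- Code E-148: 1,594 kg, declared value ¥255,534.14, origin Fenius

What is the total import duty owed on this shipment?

Line 1 (E-148, Fenius, 1,594 kg, ¥255,534.14):
Base rate for E-148 is 34.5%.
Duty = ¥255,534.14 × 34.5% = ¥88,159.28.

¥88,159.28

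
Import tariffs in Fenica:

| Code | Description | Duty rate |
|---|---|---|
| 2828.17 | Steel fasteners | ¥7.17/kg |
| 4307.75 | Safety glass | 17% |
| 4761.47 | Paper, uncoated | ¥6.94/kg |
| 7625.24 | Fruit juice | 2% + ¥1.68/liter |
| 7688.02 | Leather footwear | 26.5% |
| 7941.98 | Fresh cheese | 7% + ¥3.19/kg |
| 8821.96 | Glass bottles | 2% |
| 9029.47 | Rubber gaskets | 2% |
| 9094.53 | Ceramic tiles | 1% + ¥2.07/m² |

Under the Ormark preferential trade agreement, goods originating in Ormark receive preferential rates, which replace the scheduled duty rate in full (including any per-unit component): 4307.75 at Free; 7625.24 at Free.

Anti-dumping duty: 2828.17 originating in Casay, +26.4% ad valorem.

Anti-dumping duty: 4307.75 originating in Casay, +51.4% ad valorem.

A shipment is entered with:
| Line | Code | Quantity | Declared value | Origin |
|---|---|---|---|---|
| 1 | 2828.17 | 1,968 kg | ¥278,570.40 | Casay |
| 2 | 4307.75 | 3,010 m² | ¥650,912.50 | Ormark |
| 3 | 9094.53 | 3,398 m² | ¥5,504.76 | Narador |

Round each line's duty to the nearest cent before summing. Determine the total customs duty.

¥94,742.06

Line 1 (2828.17, Casay, 1,968 kg, ¥278,570.40):
Base rate for 2828.17 is ¥7.17/kg.
Additional duty on 2828.17 from Casay: +26.4% ad valorem. Applied ad valorem rate = 26.4%.
Duty = ¥278,570.40 × 26.4% + 1,968 × ¥7.17 = ¥87,653.15.
Line 2 (4307.75, Ormark, 3,010 m², ¥650,912.50):
Base rate for 4307.75 is 17%.
Origin Ormark qualifies under the Fenica–Ormark agreement and 4307.75 is covered: preferential rate Free applies instead.
The additional-duty order on 4307.75 targets Casay, not Ormark; it does not apply.
Duty = ¥650,912.50 × 0% = ¥0.00.
Line 3 (9094.53, Narador, 3,398 m², ¥5,504.76):
Base rate for 9094.53 is 1% + ¥2.07/m².
Duty = ¥5,504.76 × 1% + 3,398 × ¥2.07 = ¥7,088.91.
Total = ¥87,653.15 + ¥0.00 + ¥7,088.91 = ¥94,742.06.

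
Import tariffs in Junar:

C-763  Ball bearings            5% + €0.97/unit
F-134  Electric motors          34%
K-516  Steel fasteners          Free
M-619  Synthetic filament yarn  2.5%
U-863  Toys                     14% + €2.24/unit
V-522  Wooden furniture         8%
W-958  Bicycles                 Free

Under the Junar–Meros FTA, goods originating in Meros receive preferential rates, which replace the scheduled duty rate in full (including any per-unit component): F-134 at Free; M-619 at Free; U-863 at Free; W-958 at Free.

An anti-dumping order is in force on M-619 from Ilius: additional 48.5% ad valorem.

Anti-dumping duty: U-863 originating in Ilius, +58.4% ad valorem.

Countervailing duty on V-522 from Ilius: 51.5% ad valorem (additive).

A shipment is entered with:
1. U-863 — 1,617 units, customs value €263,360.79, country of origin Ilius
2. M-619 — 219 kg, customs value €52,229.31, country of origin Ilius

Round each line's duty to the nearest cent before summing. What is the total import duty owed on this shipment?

€220,932.24

Line 1 (U-863, Ilius, 1,617 units, €263,360.79):
Base rate for U-863 is 14% + €2.24/unit.
U-863 has an FTA preferential rate, but origin Ilius is not Meros; base rate stands.
Additional duty on U-863 from Ilius: +58.4%. Applied ad valorem rate: 14% + 58.4% = 72.4%.
Duty = €263,360.79 × 72.4% + 1,617 × €2.24 = €194,295.29.
Line 2 (M-619, Ilius, 219 kg, €52,229.31):
Base rate for M-619 is 2.5%.
M-619 has an FTA preferential rate, but origin Ilius is not Meros; base rate stands.
Additional duty on M-619 from Ilius: +48.5%. Applied ad valorem rate: 2.5% + 48.5% = 51%.
Duty = €52,229.31 × 51% = €26,636.95.
Total = €194,295.29 + €26,636.95 = €220,932.24.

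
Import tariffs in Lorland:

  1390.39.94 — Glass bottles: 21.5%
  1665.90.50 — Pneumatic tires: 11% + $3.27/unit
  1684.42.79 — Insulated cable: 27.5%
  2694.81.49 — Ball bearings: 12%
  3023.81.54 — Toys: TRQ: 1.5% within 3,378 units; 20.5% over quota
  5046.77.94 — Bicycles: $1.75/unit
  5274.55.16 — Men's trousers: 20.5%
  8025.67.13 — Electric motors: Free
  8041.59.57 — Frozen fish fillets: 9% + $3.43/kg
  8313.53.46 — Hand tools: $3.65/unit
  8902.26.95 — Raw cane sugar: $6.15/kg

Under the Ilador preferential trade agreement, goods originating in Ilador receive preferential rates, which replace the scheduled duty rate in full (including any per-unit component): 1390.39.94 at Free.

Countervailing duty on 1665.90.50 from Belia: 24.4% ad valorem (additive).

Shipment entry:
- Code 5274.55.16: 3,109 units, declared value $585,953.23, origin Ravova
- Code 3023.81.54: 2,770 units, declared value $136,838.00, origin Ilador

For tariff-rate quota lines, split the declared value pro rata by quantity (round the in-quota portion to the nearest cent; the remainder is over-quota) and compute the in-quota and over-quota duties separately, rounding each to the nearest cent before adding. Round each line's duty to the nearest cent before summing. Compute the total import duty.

Line 1 (5274.55.16, Ravova, 3,109 units, $585,953.23):
Base rate for 5274.55.16 is 20.5%.
Duty = $585,953.23 × 20.5% = $120,120.41.
Line 2 (3023.81.54, Ilador, 2,770 units, $136,838.00):
Code 3023.81.54 is under a tariff-rate quota (threshold 3,378 units). Quantity 2,770 units is within the quota, so the in-quota rate 1.5% applies to the full value.
Duty = $136,838.00 × 1.5% = $2,052.57.
Total = $120,120.41 + $2,052.57 = $122,172.98.

$122,172.98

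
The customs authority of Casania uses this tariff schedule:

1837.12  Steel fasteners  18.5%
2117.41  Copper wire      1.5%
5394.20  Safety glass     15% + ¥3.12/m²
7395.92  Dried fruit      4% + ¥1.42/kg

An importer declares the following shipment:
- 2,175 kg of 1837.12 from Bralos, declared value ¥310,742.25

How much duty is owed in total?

Line 1 (1837.12, Bralos, 2,175 kg, ¥310,742.25):
Base rate for 1837.12 is 18.5%.
Duty = ¥310,742.25 × 18.5% = ¥57,487.32.

¥57,487.32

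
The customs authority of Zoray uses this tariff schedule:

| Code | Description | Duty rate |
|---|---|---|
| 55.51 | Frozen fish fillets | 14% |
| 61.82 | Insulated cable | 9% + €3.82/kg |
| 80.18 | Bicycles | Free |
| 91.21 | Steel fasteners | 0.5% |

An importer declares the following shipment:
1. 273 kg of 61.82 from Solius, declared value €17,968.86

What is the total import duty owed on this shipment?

€2,660.06

Line 1 (61.82, Solius, 273 kg, €17,968.86):
Base rate for 61.82 is 9% + €3.82/kg.
Duty = €17,968.86 × 9% + 273 × €3.82 = €2,660.06.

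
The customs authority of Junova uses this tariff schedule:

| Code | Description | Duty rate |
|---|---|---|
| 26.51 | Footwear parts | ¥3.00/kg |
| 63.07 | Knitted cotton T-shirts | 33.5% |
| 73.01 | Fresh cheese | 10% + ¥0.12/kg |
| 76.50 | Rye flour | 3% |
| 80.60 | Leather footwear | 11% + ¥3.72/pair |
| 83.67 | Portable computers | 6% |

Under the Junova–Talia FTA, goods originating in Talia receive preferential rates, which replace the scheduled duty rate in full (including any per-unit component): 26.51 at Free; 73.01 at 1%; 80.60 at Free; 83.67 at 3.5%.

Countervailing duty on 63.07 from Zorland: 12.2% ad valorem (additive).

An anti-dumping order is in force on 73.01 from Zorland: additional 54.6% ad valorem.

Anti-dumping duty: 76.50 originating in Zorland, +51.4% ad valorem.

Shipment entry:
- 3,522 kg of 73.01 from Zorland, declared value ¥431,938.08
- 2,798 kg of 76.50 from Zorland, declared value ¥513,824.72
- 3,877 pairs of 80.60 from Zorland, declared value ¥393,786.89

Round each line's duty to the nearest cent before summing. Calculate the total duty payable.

¥616,714.29

Line 1 (73.01, Zorland, 3,522 kg, ¥431,938.08):
Base rate for 73.01 is 10% + ¥0.12/kg.
73.01 has an FTA preferential rate, but origin Zorland is not Talia; base rate stands.
Additional duty on 73.01 from Zorland: +54.6%. Applied ad valorem rate: 10% + 54.6% = 64.6%.
Duty = ¥431,938.08 × 64.6% + 3,522 × ¥0.12 = ¥279,454.64.
Line 2 (76.50, Zorland, 2,798 kg, ¥513,824.72):
Base rate for 76.50 is 3%.
Additional duty on 76.50 from Zorland: +51.4%. Applied ad valorem rate: 3% + 51.4% = 54.4%.
Duty = ¥513,824.72 × 54.4% = ¥279,520.65.
Line 3 (80.60, Zorland, 3,877 pairs, ¥393,786.89):
Base rate for 80.60 is 11% + ¥3.72/pair.
80.60 has an FTA preferential rate, but origin Zorland is not Talia; base rate stands.
Duty = ¥393,786.89 × 11% + 3,877 × ¥3.72 = ¥57,739.00.
Total = ¥279,454.64 + ¥279,520.65 + ¥57,739.00 = ¥616,714.29.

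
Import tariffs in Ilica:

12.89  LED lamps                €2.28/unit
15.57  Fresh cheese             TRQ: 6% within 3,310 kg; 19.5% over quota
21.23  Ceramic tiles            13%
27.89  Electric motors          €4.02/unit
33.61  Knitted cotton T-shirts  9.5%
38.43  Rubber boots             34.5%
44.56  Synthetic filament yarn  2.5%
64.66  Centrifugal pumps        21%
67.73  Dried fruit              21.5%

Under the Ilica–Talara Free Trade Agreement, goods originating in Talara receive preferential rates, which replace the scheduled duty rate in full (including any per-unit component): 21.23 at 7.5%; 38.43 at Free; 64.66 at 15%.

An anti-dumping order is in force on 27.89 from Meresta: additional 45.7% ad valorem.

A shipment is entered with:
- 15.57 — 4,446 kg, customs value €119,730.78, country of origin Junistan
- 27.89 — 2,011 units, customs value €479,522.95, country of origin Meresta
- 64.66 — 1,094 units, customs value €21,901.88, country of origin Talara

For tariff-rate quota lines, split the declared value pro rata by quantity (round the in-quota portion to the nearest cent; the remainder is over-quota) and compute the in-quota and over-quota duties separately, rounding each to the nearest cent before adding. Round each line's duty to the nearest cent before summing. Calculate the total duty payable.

Line 1 (15.57, Junistan, 4,446 kg, €119,730.78):
Code 15.57 is under a tariff-rate quota (threshold 3,310 kg). In-quota: 3,310 kg at 6%; over-quota: 1,136 kg at 19.5%.
Pro-rata value split: in-quota = €119,730.78 × 3,310/4,446 = €89,138.30; over-quota = €119,730.78 − €89,138.30 = €30,592.48.
In-quota duty = €89,138.30 × 6% = €5,348.30. Over-quota duty = €30,592.48 × 19.5% = €5,965.53.
Line duty = €5,348.30 + €5,965.53 = €11,313.83.
Line 2 (27.89, Meresta, 2,011 units, €479,522.95):
Base rate for 27.89 is €4.02/unit.
Additional duty on 27.89 from Meresta: +45.7% ad valorem. Applied ad valorem rate = 45.7%.
Duty = €479,522.95 × 45.7% + 2,011 × €4.02 = €227,226.21.
Line 3 (64.66, Talara, 1,094 units, €21,901.88):
Base rate for 64.66 is 21%.
Origin Talara qualifies under the Ilica–Talara agreement and 64.66 is covered: preferential rate 15% applies instead.
Duty = €21,901.88 × 15% = €3,285.28.
Total = €11,313.83 + €227,226.21 + €3,285.28 = €241,825.32.

€241,825.32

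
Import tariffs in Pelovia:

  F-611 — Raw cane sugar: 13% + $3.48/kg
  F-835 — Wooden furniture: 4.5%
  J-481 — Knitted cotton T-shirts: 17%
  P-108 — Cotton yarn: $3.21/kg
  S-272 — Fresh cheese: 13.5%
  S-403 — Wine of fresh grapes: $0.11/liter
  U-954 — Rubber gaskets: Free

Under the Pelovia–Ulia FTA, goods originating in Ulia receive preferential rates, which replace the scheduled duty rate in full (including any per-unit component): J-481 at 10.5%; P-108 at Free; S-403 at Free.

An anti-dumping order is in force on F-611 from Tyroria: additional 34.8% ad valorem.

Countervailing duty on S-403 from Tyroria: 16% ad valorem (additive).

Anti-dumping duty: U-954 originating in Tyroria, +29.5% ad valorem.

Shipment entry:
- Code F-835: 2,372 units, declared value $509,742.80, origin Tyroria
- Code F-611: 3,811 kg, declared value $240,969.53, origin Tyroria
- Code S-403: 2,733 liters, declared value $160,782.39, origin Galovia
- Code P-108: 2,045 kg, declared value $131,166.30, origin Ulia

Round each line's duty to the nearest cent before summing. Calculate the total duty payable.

$151,684.78

Line 1 (F-835, Tyroria, 2,372 units, $509,742.80):
Base rate for F-835 is 4.5%.
Duty = $509,742.80 × 4.5% = $22,938.43.
Line 2 (F-611, Tyroria, 3,811 kg, $240,969.53):
Base rate for F-611 is 13% + $3.48/kg.
Additional duty on F-611 from Tyroria: +34.8%. Applied ad valorem rate: 13% + 34.8% = 47.8%.
Duty = $240,969.53 × 47.8% + 3,811 × $3.48 = $128,445.72.
Line 3 (S-403, Galovia, 2,733 liters, $160,782.39):
Base rate for S-403 is $0.11/liter.
S-403 has an FTA preferential rate, but origin Galovia is not Ulia; base rate stands.
The additional-duty order on S-403 targets Tyroria, not Galovia; it does not apply.
Duty = 2,733 × $0.11 = $300.63.
Line 4 (P-108, Ulia, 2,045 kg, $131,166.30):
Base rate for P-108 is $3.21/kg.
Origin Ulia qualifies under the Pelovia–Ulia agreement and P-108 is covered: preferential rate Free applies instead.
Duty = $131,166.30 × 0% = $0.00.
Total = $22,938.43 + $128,445.72 + $300.63 + $0.00 = $151,684.78.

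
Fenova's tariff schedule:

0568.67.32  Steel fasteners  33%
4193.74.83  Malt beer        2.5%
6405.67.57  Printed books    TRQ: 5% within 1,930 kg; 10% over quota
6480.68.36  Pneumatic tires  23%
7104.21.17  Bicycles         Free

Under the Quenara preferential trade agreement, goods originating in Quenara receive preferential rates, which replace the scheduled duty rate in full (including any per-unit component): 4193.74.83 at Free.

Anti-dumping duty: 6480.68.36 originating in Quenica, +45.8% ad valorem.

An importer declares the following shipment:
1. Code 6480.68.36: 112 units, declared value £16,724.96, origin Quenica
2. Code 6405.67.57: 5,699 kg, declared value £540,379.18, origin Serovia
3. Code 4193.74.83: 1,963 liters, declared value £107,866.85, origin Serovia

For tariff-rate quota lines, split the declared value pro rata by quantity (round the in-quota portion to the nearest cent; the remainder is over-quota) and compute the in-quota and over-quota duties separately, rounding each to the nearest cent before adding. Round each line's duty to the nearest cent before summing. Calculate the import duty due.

£59,091.23

Line 1 (6480.68.36, Quenica, 112 units, £16,724.96):
Base rate for 6480.68.36 is 23%.
Additional duty on 6480.68.36 from Quenica: +45.8%. Applied ad valorem rate: 23% + 45.8% = 68.8%.
Duty = £16,724.96 × 68.8% = £11,506.77.
Line 2 (6405.67.57, Serovia, 5,699 kg, £540,379.18):
Code 6405.67.57 is under a tariff-rate quota (threshold 1,930 kg). In-quota: 1,930 kg at 5%; over-quota: 3,769 kg at 10%.
Pro-rata value split: in-quota = £540,379.18 × 1,930/5,699 = £183,002.60; over-quota = £540,379.18 − £183,002.60 = £357,376.58.
In-quota duty = £183,002.60 × 5% = £9,150.13. Over-quota duty = £357,376.58 × 10% = £35,737.66.
Line duty = £9,150.13 + £35,737.66 = £44,887.79.
Line 3 (4193.74.83, Serovia, 1,963 liters, £107,866.85):
Base rate for 4193.74.83 is 2.5%.
4193.74.83 has an FTA preferential rate, but origin Serovia is not Quenara; base rate stands.
Duty = £107,866.85 × 2.5% = £2,696.67.
Total = £11,506.77 + £44,887.79 + £2,696.67 = £59,091.23.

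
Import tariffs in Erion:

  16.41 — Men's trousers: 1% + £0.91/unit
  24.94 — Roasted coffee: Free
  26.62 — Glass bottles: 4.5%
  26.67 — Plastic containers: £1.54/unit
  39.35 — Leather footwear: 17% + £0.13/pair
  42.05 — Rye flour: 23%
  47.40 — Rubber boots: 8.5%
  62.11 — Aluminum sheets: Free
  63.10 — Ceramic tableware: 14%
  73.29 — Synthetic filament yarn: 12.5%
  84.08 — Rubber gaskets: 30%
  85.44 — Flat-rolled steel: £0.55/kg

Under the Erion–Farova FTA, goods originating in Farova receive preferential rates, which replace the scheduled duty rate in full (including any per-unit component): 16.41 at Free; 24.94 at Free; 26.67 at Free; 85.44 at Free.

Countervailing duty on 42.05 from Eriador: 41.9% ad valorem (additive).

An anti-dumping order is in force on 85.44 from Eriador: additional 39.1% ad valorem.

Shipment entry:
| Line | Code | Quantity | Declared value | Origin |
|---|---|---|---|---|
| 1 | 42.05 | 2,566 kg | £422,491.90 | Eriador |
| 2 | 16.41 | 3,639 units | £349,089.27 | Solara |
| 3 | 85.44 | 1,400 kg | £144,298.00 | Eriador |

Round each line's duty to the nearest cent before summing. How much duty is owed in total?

Line 1 (42.05, Eriador, 2,566 kg, £422,491.90):
Base rate for 42.05 is 23%.
Additional duty on 42.05 from Eriador: +41.9%. Applied ad valorem rate: 23% + 41.9% = 64.9%.
Duty = £422,491.90 × 64.9% = £274,197.24.
Line 2 (16.41, Solara, 3,639 units, £349,089.27):
Base rate for 16.41 is 1% + £0.91/unit.
16.41 has an FTA preferential rate, but origin Solara is not Farova; base rate stands.
Duty = £349,089.27 × 1% + 3,639 × £0.91 = £6,802.38.
Line 3 (85.44, Eriador, 1,400 kg, £144,298.00):
Base rate for 85.44 is £0.55/kg.
85.44 has an FTA preferential rate, but origin Eriador is not Farova; base rate stands.
Additional duty on 85.44 from Eriador: +39.1% ad valorem. Applied ad valorem rate = 39.1%.
Duty = £144,298.00 × 39.1% + 1,400 × £0.55 = £57,190.52.
Total = £274,197.24 + £6,802.38 + £57,190.52 = £338,190.14.

£338,190.14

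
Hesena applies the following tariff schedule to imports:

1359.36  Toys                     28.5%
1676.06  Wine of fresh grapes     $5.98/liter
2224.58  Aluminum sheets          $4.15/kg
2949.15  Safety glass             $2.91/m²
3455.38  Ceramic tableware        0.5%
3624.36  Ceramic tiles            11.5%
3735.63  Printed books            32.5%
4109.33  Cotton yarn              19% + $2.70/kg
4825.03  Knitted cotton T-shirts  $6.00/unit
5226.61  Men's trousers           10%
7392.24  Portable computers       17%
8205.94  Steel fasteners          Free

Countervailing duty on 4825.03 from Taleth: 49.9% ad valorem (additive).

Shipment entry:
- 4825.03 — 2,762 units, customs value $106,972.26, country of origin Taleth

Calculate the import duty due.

Line 1 (4825.03, Taleth, 2,762 units, $106,972.26):
Base rate for 4825.03 is $6.00/unit.
Additional duty on 4825.03 from Taleth: +49.9% ad valorem. Applied ad valorem rate = 49.9%.
Duty = $106,972.26 × 49.9% + 2,762 × $6.00 = $69,951.16.

$69,951.16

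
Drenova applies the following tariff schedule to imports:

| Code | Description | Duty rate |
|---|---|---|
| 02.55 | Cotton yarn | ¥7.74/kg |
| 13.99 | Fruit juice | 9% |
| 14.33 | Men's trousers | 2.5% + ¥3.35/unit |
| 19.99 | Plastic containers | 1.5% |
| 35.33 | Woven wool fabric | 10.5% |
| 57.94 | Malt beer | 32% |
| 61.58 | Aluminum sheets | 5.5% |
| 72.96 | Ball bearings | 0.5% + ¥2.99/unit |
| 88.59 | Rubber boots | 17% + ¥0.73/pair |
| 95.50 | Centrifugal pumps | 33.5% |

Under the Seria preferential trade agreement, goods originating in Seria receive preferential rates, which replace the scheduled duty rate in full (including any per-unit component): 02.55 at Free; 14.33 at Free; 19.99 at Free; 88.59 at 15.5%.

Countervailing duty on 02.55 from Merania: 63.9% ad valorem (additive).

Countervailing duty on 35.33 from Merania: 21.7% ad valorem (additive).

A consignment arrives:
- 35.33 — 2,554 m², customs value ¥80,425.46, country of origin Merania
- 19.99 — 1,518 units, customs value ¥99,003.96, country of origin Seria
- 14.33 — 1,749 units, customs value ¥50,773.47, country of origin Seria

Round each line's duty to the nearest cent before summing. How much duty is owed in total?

¥25,897.00

Line 1 (35.33, Merania, 2,554 m², ¥80,425.46):
Base rate for 35.33 is 10.5%.
Additional duty on 35.33 from Merania: +21.7%. Applied ad valorem rate: 10.5% + 21.7% = 32.2%.
Duty = ¥80,425.46 × 32.2% = ¥25,897.00.
Line 2 (19.99, Seria, 1,518 units, ¥99,003.96):
Base rate for 19.99 is 1.5%.
Origin Seria qualifies under the Drenova–Seria agreement and 19.99 is covered: preferential rate Free applies instead.
Duty = ¥99,003.96 × 0% = ¥0.00.
Line 3 (14.33, Seria, 1,749 units, ¥50,773.47):
Base rate for 14.33 is 2.5% + ¥3.35/unit.
Origin Seria qualifies under the Drenova–Seria agreement and 14.33 is covered: preferential rate Free applies instead.
Duty = ¥50,773.47 × 0% = ¥0.00.
Total = ¥25,897.00 + ¥0.00 + ¥0.00 = ¥25,897.00.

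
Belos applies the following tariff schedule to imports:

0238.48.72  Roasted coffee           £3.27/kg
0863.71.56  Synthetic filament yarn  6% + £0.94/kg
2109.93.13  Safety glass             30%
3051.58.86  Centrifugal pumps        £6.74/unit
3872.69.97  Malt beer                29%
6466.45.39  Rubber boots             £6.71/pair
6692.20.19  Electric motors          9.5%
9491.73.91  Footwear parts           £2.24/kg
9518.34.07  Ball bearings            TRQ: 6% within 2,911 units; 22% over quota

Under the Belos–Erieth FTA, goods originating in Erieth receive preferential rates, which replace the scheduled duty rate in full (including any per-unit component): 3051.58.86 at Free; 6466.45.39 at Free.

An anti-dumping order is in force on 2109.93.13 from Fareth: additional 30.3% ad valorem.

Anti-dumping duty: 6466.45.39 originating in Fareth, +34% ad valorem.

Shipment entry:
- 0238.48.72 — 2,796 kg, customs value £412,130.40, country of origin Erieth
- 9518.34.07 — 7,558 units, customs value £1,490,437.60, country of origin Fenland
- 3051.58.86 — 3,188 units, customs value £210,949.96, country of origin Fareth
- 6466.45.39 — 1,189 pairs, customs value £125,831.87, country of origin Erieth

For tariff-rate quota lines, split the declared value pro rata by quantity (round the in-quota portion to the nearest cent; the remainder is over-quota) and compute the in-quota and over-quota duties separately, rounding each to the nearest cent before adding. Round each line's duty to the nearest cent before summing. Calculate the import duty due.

Line 1 (0238.48.72, Erieth, 2,796 kg, £412,130.40):
Base rate for 0238.48.72 is £3.27/kg.
Origin Erieth is the FTA partner but 0238.48.72 is not on the preference list; base rate stands.
Duty = 2,796 × £3.27 = £9,142.92.
Line 2 (9518.34.07, Fenland, 7,558 units, £1,490,437.60):
Code 9518.34.07 is under a tariff-rate quota (threshold 2,911 units). In-quota: 2,911 units at 6%; over-quota: 4,647 units at 22%.
Pro-rata value split: in-quota = £1,490,437.60 × 2,911/7,558 = £574,049.20; over-quota = £1,490,437.60 − £574,049.20 = £916,388.40.
In-quota duty = £574,049.20 × 6% = £34,442.95. Over-quota duty = £916,388.40 × 22% = £201,605.45.
Line duty = £34,442.95 + £201,605.45 = £236,048.40.
Line 3 (3051.58.86, Fareth, 3,188 units, £210,949.96):
Base rate for 3051.58.86 is £6.74/unit.
3051.58.86 has an FTA preferential rate, but origin Fareth is not Erieth; base rate stands.
Duty = 3,188 × £6.74 = £21,487.12.
Line 4 (6466.45.39, Erieth, 1,189 pairs, £125,831.87):
Base rate for 6466.45.39 is £6.71/pair.
Origin Erieth qualifies under the Belos–Erieth agreement and 6466.45.39 is covered: preferential rate Free applies instead.
The additional-duty order on 6466.45.39 targets Fareth, not Erieth; it does not apply.
Duty = £125,831.87 × 0% = £0.00.
Total = £9,142.92 + £236,048.40 + £21,487.12 + £0.00 = £266,678.44.

£266,678.44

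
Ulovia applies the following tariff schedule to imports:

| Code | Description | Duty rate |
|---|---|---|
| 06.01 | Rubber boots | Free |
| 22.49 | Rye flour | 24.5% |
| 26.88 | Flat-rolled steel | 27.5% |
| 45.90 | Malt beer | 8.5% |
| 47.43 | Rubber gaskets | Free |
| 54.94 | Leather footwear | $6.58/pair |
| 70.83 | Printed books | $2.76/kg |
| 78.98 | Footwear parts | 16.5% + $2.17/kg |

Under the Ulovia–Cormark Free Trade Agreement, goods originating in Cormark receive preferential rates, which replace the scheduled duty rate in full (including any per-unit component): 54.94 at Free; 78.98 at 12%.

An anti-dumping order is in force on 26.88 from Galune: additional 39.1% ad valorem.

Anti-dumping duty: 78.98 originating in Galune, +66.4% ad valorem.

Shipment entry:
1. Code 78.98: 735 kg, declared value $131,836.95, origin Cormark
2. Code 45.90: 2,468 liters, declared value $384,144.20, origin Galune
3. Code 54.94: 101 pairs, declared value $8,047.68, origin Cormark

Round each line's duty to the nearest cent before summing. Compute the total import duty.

Line 1 (78.98, Cormark, 735 kg, $131,836.95):
Base rate for 78.98 is 16.5% + $2.17/kg.
Origin Cormark qualifies under the Ulovia–Cormark agreement and 78.98 is covered: preferential rate 12% applies instead.
The additional-duty order on 78.98 targets Galune, not Cormark; it does not apply.
Duty = $131,836.95 × 12% = $15,820.43.
Line 2 (45.90, Galune, 2,468 liters, $384,144.20):
Base rate for 45.90 is 8.5%.
Duty = $384,144.20 × 8.5% = $32,652.26.
Line 3 (54.94, Cormark, 101 pairs, $8,047.68):
Base rate for 54.94 is $6.58/pair.
Origin Cormark qualifies under the Ulovia–Cormark agreement and 54.94 is covered: preferential rate Free applies instead.
Duty = $8,047.68 × 0% = $0.00.
Total = $15,820.43 + $32,652.26 + $0.00 = $48,472.69.

$48,472.69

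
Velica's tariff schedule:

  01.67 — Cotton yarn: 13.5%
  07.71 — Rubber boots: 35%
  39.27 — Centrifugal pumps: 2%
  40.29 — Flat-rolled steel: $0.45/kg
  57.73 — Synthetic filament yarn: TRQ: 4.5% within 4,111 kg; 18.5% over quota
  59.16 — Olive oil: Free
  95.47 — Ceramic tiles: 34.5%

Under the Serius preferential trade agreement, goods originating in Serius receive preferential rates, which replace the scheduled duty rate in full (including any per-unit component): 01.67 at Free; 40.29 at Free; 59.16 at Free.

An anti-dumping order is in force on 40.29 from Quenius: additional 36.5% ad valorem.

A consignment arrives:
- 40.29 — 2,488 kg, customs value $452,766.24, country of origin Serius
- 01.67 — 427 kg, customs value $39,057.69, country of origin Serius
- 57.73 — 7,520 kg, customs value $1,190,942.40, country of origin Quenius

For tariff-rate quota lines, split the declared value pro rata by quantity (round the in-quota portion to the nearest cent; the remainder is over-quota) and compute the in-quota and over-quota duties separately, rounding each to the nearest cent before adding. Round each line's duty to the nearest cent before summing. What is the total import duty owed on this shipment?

$129,176.08

Line 1 (40.29, Serius, 2,488 kg, $452,766.24):
Base rate for 40.29 is $0.45/kg.
Origin Serius qualifies under the Velica–Serius agreement and 40.29 is covered: preferential rate Free applies instead.
The additional-duty order on 40.29 targets Quenius, not Serius; it does not apply.
Duty = $452,766.24 × 0% = $0.00.
Line 2 (01.67, Serius, 427 kg, $39,057.69):
Base rate for 01.67 is 13.5%.
Origin Serius qualifies under the Velica–Serius agreement and 01.67 is covered: preferential rate Free applies instead.
Duty = $39,057.69 × 0% = $0.00.
Line 3 (57.73, Quenius, 7,520 kg, $1,190,942.40):
Code 57.73 is under a tariff-rate quota (threshold 4,111 kg). In-quota: 4,111 kg at 4.5%; over-quota: 3,409 kg at 18.5%.
Pro-rata value split: in-quota = $1,190,942.40 × 4,111/7,520 = $651,059.07; over-quota = $1,190,942.40 − $651,059.07 = $539,883.33.
In-quota duty = $651,059.07 × 4.5% = $29,297.66. Over-quota duty = $539,883.33 × 18.5% = $99,878.42.
Line duty = $29,297.66 + $99,878.42 = $129,176.08.
Total = $0.00 + $0.00 + $129,176.08 = $129,176.08.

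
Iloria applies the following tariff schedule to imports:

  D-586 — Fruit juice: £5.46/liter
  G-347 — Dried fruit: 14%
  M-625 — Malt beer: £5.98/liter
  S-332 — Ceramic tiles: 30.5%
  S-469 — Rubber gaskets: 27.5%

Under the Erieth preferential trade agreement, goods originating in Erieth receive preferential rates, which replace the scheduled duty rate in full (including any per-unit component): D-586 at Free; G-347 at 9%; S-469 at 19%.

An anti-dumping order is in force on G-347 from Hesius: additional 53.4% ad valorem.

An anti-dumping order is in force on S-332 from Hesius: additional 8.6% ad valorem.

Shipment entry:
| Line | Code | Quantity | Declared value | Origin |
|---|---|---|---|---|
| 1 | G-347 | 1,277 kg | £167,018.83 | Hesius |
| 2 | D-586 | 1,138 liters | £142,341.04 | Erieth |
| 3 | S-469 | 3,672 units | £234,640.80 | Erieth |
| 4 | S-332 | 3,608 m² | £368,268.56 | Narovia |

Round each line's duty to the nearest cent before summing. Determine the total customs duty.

£269,474.35

Line 1 (G-347, Hesius, 1,277 kg, £167,018.83):
Base rate for G-347 is 14%.
G-347 has an FTA preferential rate, but origin Hesius is not Erieth; base rate stands.
Additional duty on G-347 from Hesius: +53.4%. Applied ad valorem rate: 14% + 53.4% = 67.4%.
Duty = £167,018.83 × 67.4% = £112,570.69.
Line 2 (D-586, Erieth, 1,138 liters, £142,341.04):
Base rate for D-586 is £5.46/liter.
Origin Erieth qualifies under the Iloria–Erieth agreement and D-586 is covered: preferential rate Free applies instead.
Duty = £142,341.04 × 0% = £0.00.
Line 3 (S-469, Erieth, 3,672 units, £234,640.80):
Base rate for S-469 is 27.5%.
Origin Erieth qualifies under the Iloria–Erieth agreement and S-469 is covered: preferential rate 19% applies instead.
Duty = £234,640.80 × 19% = £44,581.75.
Line 4 (S-332, Narovia, 3,608 m², £368,268.56):
Base rate for S-332 is 30.5%.
The additional-duty order on S-332 targets Hesius, not Narovia; it does not apply.
Duty = £368,268.56 × 30.5% = £112,321.91.
Total = £112,570.69 + £0.00 + £44,581.75 + £112,321.91 = £269,474.35.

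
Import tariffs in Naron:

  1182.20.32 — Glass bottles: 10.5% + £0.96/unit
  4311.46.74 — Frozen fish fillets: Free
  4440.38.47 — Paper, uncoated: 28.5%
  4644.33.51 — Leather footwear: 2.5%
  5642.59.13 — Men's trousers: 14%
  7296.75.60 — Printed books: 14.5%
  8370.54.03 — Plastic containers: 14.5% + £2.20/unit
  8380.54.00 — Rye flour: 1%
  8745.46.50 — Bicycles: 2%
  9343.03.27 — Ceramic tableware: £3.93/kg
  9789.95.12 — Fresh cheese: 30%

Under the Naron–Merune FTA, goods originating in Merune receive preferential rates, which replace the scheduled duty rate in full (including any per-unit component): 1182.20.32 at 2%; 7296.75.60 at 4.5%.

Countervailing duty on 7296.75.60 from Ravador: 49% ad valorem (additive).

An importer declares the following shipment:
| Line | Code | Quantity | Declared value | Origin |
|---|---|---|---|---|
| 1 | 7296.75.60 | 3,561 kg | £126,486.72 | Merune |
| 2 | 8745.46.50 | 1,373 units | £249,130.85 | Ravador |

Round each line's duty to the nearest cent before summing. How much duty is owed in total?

£10,674.52

Line 1 (7296.75.60, Merune, 3,561 kg, £126,486.72):
Base rate for 7296.75.60 is 14.5%.
Origin Merune qualifies under the Naron–Merune agreement and 7296.75.60 is covered: preferential rate 4.5% applies instead.
The additional-duty order on 7296.75.60 targets Ravador, not Merune; it does not apply.
Duty = £126,486.72 × 4.5% = £5,691.90.
Line 2 (8745.46.50, Ravador, 1,373 units, £249,130.85):
Base rate for 8745.46.50 is 2%.
Duty = £249,130.85 × 2% = £4,982.62.
Total = £5,691.90 + £4,982.62 = £10,674.52.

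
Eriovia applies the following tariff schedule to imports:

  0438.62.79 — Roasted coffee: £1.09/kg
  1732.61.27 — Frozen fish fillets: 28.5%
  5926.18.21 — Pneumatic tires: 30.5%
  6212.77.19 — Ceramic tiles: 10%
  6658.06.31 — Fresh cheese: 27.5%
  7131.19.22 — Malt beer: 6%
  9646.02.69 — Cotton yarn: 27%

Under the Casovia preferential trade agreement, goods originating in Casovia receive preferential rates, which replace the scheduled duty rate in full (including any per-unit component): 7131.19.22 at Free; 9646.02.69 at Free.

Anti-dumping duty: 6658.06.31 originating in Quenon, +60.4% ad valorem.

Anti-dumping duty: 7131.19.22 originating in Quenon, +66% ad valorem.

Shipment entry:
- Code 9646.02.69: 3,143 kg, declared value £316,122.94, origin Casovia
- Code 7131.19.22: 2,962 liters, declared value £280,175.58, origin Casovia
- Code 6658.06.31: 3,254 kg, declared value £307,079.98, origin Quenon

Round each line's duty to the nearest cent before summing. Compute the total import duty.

£269,923.30

Line 1 (9646.02.69, Casovia, 3,143 kg, £316,122.94):
Base rate for 9646.02.69 is 27%.
Origin Casovia qualifies under the Eriovia–Casovia agreement and 9646.02.69 is covered: preferential rate Free applies instead.
Duty = £316,122.94 × 0% = £0.00.
Line 2 (7131.19.22, Casovia, 2,962 liters, £280,175.58):
Base rate for 7131.19.22 is 6%.
Origin Casovia qualifies under the Eriovia–Casovia agreement and 7131.19.22 is covered: preferential rate Free applies instead.
The additional-duty order on 7131.19.22 targets Quenon, not Casovia; it does not apply.
Duty = £280,175.58 × 0% = £0.00.
Line 3 (6658.06.31, Quenon, 3,254 kg, £307,079.98):
Base rate for 6658.06.31 is 27.5%.
Additional duty on 6658.06.31 from Quenon: +60.4%. Applied ad valorem rate: 27.5% + 60.4% = 87.9%.
Duty = £307,079.98 × 87.9% = £269,923.30.
Total = £0.00 + £0.00 + £269,923.30 = £269,923.30.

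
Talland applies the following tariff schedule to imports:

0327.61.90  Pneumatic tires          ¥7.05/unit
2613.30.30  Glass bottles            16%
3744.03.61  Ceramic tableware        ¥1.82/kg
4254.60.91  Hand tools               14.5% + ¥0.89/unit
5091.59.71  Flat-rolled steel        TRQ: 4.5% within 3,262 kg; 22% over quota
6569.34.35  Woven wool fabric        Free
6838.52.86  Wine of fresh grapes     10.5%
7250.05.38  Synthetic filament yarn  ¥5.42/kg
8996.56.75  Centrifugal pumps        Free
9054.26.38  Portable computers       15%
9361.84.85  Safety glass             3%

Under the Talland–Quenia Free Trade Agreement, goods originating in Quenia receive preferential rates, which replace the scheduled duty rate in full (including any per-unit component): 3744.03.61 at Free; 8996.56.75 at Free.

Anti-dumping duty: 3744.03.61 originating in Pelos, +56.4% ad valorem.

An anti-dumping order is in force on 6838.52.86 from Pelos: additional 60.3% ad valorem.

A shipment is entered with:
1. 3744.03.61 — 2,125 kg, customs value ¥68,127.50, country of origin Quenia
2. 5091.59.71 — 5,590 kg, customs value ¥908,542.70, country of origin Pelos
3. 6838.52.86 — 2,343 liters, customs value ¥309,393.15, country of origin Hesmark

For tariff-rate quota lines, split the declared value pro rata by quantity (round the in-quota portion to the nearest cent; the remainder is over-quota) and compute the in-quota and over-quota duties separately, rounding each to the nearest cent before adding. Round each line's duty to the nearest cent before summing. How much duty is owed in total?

Line 1 (3744.03.61, Quenia, 2,125 kg, ¥68,127.50):
Base rate for 3744.03.61 is ¥1.82/kg.
Origin Quenia qualifies under the Talland–Quenia agreement and 3744.03.61 is covered: preferential rate Free applies instead.
The additional-duty order on 3744.03.61 targets Pelos, not Quenia; it does not apply.
Duty = ¥68,127.50 × 0% = ¥0.00.
Line 2 (5091.59.71, Pelos, 5,590 kg, ¥908,542.70):
Code 5091.59.71 is under a tariff-rate quota (threshold 3,262 kg). In-quota: 3,262 kg at 4.5%; over-quota: 2,328 kg at 22%.
Pro-rata value split: in-quota = ¥908,542.70 × 3,262/5,590 = ¥530,172.86; over-quota = ¥908,542.70 − ¥530,172.86 = ¥378,369.84.
In-quota duty = ¥530,172.86 × 4.5% = ¥23,857.78. Over-quota duty = ¥378,369.84 × 22% = ¥83,241.36.
Line duty = ¥23,857.78 + ¥83,241.36 = ¥107,099.14.
Line 3 (6838.52.86, Hesmark, 2,343 liters, ¥309,393.15):
Base rate for 6838.52.86 is 10.5%.
The additional-duty order on 6838.52.86 targets Pelos, not Hesmark; it does not apply.
Duty = ¥309,393.15 × 10.5% = ¥32,486.28.
Total = ¥0.00 + ¥107,099.14 + ¥32,486.28 = ¥139,585.42.

¥139,585.42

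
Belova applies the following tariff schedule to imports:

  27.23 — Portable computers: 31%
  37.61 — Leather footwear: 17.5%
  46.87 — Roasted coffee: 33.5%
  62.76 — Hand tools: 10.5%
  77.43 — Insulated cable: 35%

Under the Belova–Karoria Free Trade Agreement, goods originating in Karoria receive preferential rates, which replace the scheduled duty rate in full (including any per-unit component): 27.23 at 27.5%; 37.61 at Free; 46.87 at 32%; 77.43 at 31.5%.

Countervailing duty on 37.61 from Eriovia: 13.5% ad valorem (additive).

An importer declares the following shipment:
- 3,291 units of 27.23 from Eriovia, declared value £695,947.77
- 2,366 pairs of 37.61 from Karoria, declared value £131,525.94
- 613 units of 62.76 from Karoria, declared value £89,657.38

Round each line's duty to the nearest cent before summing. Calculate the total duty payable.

Line 1 (27.23, Eriovia, 3,291 units, £695,947.77):
Base rate for 27.23 is 31%.
27.23 has an FTA preferential rate, but origin Eriovia is not Karoria; base rate stands.
Duty = £695,947.77 × 31% = £215,743.81.
Line 2 (37.61, Karoria, 2,366 pairs, £131,525.94):
Base rate for 37.61 is 17.5%.
Origin Karoria qualifies under the Belova–Karoria agreement and 37.61 is covered: preferential rate Free applies instead.
The additional-duty order on 37.61 targets Eriovia, not Karoria; it does not apply.
Duty = £131,525.94 × 0% = £0.00.
Line 3 (62.76, Karoria, 613 units, £89,657.38):
Base rate for 62.76 is 10.5%.
Origin Karoria is the FTA partner but 62.76 is not on the preference list; base rate stands.
Duty = £89,657.38 × 10.5% = £9,414.02.
Total = £215,743.81 + £0.00 + £9,414.02 = £225,157.83.

£225,157.83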